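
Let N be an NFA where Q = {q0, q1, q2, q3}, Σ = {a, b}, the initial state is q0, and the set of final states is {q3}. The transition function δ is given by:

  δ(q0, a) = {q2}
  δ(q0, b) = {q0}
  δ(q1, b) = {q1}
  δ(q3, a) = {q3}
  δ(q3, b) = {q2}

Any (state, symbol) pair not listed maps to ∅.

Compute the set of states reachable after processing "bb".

{q0}

Start in {q0}.
Read 'b': q0→{q0}; now {q0}.
Read 'b': q0→{q0}; now {q0}.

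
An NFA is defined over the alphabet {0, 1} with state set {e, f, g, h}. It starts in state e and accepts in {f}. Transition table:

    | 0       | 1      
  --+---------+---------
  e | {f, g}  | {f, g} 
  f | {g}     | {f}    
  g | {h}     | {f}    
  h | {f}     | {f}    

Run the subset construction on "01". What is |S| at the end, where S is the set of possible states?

Start in {e}.
Read '0': e→{f, g}; now {f, g}.
Read '1': f→{f}, g→{f}; now {f}.
That set has 1 state.

1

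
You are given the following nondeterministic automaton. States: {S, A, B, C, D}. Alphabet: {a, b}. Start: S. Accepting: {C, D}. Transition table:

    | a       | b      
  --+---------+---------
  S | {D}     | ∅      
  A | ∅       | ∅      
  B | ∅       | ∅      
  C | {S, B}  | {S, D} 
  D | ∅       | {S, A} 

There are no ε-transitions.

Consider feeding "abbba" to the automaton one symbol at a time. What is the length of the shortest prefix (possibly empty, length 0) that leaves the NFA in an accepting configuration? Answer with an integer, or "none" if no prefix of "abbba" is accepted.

1

Start in {S}.
Read 'a': {S} → {D}.
None of the earlier sets intersect F, but {D} does.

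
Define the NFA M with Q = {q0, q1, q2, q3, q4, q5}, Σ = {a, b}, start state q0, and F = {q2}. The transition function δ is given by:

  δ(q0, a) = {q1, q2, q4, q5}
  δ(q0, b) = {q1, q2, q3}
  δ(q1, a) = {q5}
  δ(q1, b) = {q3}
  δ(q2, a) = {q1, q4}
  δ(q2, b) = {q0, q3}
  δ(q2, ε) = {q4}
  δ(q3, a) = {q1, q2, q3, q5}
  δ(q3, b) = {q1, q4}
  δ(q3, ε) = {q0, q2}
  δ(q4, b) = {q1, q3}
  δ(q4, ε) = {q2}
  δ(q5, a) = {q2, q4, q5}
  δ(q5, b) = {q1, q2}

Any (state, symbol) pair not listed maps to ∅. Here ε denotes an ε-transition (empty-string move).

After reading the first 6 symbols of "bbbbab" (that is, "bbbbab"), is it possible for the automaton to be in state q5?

No

Start in {q0}.
Read 'b': q0→{q1, q2, q3}; union {q1, q2, q3}; ε-closure = {q0, q1, q2, q3, q4}.
Read 'b': q0→{q1, q2, q3}, q1→{q3}, q2→{q0, q3}, q3→{q1, q4}, q4→{q1, q3}; now {q0, q1, q2, q3, q4}.
Read 'b': q0→{q1, q2, q3}, q1→{q3}, q2→{q0, q3}, q3→{q1, q4}, q4→{q1, q3}; now {q0, q1, q2, q3, q4}.
Read 'b': q0→{q1, q2, q3}, q1→{q3}, q2→{q0, q3}, q3→{q1, q4}, q4→{q1, q3}; now {q0, q1, q2, q3, q4}.
Read 'a': q0→{q1, q2, q4, q5}, q1→{q5}, q2→{q1, q4}, q3→{q1, q2, q3, q5}, q4→∅; union {q1, q2, q3, q4, q5}; ε-closure = {q0, q1, q2, q3, q4, q5}.
Read 'b': q0→{q1, q2, q3}, q1→{q3}, q2→{q0, q3}, q3→{q1, q4}, q4→{q1, q3}, q5→{q1, q2}; now {q0, q1, q2, q3, q4}.
State q5 is not in {q0, q1, q2, q3, q4}.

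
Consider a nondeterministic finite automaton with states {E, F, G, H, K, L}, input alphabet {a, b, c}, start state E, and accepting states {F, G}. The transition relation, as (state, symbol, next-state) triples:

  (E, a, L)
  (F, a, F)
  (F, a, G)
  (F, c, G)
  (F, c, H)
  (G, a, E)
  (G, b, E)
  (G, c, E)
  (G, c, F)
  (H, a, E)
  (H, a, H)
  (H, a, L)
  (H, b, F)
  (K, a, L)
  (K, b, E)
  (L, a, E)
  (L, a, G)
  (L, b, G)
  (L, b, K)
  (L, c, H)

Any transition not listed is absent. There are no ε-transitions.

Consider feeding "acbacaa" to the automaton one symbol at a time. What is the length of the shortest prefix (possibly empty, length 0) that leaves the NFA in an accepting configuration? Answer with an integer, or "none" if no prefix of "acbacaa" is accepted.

3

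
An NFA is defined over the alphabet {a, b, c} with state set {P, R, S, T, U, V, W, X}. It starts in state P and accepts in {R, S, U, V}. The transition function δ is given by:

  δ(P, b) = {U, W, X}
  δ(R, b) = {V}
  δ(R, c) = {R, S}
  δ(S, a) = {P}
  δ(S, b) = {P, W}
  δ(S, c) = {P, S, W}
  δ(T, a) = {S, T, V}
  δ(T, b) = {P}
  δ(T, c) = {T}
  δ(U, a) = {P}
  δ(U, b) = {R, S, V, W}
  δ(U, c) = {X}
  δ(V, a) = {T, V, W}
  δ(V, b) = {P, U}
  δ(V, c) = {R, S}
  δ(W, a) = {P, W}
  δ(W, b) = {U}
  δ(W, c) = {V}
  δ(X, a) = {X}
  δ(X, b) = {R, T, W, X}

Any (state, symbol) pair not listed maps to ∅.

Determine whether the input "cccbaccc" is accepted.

Start in {P}.
Read 'c': {P} → ∅.
The set is empty and remains empty for the remaining 7 symbols.
The final set ∅ contains no accepting state.

No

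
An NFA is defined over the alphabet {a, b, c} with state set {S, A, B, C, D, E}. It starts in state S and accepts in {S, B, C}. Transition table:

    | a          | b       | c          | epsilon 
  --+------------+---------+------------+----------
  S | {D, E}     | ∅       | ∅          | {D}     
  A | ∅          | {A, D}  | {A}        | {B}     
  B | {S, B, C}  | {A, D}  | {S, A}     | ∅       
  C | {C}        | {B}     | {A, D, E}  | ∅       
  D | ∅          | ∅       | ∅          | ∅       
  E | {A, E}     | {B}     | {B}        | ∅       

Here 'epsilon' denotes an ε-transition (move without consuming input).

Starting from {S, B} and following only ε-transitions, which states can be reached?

{S, B, D}

Begin with {S, B}.
ε-move S → D; add D.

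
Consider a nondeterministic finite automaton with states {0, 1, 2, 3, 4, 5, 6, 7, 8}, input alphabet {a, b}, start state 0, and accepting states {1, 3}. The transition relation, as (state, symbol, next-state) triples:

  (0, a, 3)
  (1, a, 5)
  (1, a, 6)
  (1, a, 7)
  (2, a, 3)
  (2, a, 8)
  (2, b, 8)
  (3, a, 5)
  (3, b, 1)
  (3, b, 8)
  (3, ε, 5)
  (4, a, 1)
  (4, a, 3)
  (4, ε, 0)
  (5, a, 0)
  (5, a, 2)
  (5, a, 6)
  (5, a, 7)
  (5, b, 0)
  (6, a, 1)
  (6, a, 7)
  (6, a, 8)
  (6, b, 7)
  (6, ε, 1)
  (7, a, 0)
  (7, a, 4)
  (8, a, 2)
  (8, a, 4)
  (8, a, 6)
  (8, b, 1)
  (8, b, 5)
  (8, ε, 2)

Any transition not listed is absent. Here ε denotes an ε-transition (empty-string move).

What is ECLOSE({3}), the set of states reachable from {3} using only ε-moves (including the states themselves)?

{3, 5}

Begin with {3}.
ε-move 3 → 5; add 5.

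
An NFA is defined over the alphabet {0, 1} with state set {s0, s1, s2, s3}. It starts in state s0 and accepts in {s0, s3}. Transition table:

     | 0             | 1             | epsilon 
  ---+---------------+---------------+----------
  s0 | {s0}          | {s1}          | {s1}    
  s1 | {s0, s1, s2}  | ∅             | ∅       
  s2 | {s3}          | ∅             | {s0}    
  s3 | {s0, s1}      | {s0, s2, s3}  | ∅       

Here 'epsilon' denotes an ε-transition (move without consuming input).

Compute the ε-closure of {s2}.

Begin with {s2}.
ε-move s2 → s0; add s0.
ε-move s0 → s1; add s1.

{s0, s1, s2}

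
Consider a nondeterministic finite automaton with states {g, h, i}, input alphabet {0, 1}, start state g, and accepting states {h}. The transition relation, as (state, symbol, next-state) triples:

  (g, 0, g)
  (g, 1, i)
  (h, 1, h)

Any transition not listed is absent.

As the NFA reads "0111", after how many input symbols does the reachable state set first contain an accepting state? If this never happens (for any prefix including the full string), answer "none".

none

Start in {g}.
Read '0': {g} → {g}.
Read '1': {g} → {i}.
Read '1': {i} → ∅.
The set is empty and remains empty for the remaining 1 symbol.
No reachable set along the way intersects F.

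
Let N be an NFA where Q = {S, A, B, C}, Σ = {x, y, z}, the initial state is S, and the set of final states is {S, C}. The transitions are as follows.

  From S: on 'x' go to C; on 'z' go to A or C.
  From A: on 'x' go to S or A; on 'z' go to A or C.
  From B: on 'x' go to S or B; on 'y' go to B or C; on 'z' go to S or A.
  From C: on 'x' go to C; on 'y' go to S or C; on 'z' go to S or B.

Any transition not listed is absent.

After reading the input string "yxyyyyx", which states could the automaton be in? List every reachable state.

∅

Start in {S}.
Read 'y': S→∅; now ∅.
The set is empty and remains empty for the remaining 6 symbols.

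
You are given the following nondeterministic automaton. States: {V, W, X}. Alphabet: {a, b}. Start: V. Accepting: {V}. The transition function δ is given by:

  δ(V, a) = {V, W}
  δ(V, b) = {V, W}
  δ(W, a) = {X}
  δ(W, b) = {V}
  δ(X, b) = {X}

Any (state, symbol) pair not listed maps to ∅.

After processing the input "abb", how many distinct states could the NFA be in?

2

Start in {V}.
Read 'a': {V} → {V, W}.
Read 'b': {V, W} → {V, W}.
Read 'b': {V, W} → {V, W}.
That set has 2 states.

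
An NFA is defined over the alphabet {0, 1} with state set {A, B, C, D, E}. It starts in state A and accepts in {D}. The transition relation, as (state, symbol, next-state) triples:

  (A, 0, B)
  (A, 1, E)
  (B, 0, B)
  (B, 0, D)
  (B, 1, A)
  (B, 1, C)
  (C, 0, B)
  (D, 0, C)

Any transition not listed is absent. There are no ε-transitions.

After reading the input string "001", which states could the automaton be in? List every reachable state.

{A, C}

Start in {A}.
Read '0': {A} → {B}.
Read '0': {B} → {B, D}.
Read '1': {B, D} → {A, C}.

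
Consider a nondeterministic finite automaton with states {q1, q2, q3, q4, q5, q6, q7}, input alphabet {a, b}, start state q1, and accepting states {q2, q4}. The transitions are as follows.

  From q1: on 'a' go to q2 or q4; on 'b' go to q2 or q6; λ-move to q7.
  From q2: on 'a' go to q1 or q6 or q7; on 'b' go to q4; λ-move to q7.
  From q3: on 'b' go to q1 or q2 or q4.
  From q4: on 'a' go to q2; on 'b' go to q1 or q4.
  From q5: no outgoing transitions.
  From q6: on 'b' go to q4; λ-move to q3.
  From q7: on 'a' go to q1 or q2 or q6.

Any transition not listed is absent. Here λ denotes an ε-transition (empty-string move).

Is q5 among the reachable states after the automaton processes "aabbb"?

No

Start: ε-closure({q1}) = {q1, q7}.
Read 'a': q1→{q2, q4}, q7→{q1, q2, q6}; union {q1, q2, q4, q6}; ε-closure = {q1, q2, q3, q4, q6, q7}.
Read 'a': q1→{q2, q4}, q2→{q1, q6, q7}, q3→∅, q4→{q2}, q6→∅, q7→{q1, q2, q6}; union {q1, q2, q4, q6, q7}; ε-closure = {q1, q2, q3, q4, q6, q7}.
Read 'b': q1→{q2, q6}, q2→{q4}, q3→{q1, q2, q4}, q4→{q1, q4}, q6→{q4}, q7→∅; union {q1, q2, q4, q6}; ε-closure = {q1, q2, q3, q4, q6, q7}.
Read 'b': q1→{q2, q6}, q2→{q4}, q3→{q1, q2, q4}, q4→{q1, q4}, q6→{q4}, q7→∅; union {q1, q2, q4, q6}; ε-closure = {q1, q2, q3, q4, q6, q7}.
Read 'b': q1→{q2, q6}, q2→{q4}, q3→{q1, q2, q4}, q4→{q1, q4}, q6→{q4}, q7→∅; union {q1, q2, q4, q6}; ε-closure = {q1, q2, q3, q4, q6, q7}.
State q5 is not in {q1, q2, q3, q4, q6, q7}.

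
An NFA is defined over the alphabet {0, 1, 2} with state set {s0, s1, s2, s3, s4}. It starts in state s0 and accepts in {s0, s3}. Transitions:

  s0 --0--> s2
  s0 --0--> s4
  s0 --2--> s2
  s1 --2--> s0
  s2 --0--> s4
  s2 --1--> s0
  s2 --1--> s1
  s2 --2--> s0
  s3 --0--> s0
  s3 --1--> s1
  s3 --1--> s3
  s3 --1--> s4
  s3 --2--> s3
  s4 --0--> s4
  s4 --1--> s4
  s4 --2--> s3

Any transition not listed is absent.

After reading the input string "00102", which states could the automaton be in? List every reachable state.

{s3}

Start in {s0}.
Read '0': {s0} → {s2, s4}.
Read '0': {s2, s4} → {s4}.
Read '1': {s4} → {s4}.
Read '0': {s4} → {s4}.
Read '2': {s4} → {s3}.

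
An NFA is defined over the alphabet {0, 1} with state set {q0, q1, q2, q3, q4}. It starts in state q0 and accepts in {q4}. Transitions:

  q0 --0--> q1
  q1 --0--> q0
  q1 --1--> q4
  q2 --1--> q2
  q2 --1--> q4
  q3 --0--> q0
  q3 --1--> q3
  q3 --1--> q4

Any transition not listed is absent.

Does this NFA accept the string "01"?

Start in {q0}.
Read '0': {q0} → {q1}.
Read '1': {q1} → {q4}.
The final set {q4} contains the accepting state q4.

Yes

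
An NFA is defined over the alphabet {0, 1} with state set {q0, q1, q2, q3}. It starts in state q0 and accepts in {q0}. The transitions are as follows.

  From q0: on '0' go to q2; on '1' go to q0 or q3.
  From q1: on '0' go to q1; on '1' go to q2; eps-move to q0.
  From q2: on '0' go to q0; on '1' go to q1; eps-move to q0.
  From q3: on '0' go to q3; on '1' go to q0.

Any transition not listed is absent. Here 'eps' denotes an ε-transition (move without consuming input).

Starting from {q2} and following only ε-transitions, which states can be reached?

Begin with {q2}.
ε-move q2 → q0; add q0.

{q0, q2}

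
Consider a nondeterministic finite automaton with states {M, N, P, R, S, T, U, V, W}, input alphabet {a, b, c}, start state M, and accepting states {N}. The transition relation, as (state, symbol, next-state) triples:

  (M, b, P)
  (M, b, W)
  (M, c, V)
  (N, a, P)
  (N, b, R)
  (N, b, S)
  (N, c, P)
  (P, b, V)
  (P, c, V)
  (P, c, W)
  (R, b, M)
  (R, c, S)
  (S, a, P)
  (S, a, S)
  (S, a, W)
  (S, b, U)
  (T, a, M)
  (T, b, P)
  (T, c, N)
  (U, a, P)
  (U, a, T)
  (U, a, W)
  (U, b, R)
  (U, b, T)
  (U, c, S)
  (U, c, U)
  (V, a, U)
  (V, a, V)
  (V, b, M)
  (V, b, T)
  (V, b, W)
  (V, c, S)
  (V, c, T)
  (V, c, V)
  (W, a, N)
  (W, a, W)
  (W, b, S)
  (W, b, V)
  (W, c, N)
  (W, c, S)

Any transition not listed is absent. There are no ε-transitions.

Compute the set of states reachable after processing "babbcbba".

Start in {M}.
Read 'b': {M} → {P, W}.
Read 'a': {P, W} → {N, W}.
Read 'b': {N, W} → {R, S, V}.
Read 'b': {R, S, V} → {M, T, U, W}.
Read 'c': {M, T, U, W} → {N, S, U, V}.
Read 'b': {N, S, U, V} → {M, R, S, T, U, W}.
Read 'b': {M, R, S, T, U, W} → {M, P, R, S, T, U, V, W}.
Read 'a': {M, P, R, S, T, U, V, W} → {M, N, P, S, T, U, V, W}.

{M, N, P, S, T, U, V, W}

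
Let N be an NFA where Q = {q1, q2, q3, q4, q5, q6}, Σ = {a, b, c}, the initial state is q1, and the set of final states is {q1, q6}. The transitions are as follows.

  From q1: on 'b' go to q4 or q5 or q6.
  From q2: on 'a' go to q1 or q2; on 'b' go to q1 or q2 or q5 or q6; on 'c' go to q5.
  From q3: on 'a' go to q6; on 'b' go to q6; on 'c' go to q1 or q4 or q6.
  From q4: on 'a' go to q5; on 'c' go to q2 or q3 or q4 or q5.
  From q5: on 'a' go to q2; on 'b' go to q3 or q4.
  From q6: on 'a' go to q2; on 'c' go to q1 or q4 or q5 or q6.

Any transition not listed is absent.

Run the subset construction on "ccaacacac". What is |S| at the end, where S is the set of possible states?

Start in {q1}.
Read 'c': q1→∅; now ∅.
The set is empty and remains empty for the remaining 8 symbols.
That set has 0 states.

0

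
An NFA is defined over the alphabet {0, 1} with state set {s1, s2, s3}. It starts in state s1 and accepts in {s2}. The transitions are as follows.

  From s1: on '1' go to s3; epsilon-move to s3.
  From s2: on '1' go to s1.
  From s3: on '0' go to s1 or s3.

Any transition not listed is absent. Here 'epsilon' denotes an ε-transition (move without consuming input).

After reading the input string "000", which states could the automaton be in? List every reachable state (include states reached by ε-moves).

Start: ε-closure({s1}) = {s1, s3}.
Read '0': {s1, s3} → {s1, s3}.
Read '0': {s1, s3} → {s1, s3}.
Read '0': {s1, s3} → {s1, s3}.

{s1, s3}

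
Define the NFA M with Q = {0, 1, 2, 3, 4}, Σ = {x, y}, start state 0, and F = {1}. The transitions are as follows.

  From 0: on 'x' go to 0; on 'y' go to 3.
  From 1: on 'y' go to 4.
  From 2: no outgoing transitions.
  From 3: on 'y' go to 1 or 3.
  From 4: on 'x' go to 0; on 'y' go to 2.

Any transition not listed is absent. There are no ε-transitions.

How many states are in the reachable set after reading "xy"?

1

Start in {0}.
Read 'x': {0} → {0}.
Read 'y': {0} → {3}.
That set has 1 state.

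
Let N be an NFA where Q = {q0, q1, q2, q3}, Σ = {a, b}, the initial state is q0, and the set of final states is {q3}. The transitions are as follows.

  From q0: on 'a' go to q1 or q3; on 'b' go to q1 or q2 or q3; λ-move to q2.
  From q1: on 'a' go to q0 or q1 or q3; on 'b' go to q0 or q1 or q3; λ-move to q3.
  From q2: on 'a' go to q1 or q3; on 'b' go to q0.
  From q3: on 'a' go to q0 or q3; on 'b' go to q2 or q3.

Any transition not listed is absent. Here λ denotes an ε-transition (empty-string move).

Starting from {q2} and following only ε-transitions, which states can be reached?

Begin with {q2}.
No ε-moves leave this set, so the closure equals the set itself.

{q2}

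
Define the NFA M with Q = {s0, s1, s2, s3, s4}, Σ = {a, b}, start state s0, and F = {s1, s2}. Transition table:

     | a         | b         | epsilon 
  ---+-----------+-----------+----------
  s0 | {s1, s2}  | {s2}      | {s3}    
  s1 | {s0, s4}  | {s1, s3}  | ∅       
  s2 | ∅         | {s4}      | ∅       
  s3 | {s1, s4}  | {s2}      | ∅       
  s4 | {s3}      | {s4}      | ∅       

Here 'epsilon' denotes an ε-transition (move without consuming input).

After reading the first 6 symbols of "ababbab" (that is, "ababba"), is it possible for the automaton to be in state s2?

No

Start: ε-closure({s0}) = {s0, s3}.
Read 'a': {s0, s3} → {s1, s2, s4}.
Read 'b': {s1, s2, s4} → {s1, s3, s4}.
Read 'a': {s1, s3, s4} → {s0, s1, s3, s4}.
Read 'b': {s0, s1, s3, s4} → {s1, s2, s3, s4}.
Read 'b': {s1, s2, s3, s4} → {s1, s2, s3, s4}.
Read 'a': {s1, s2, s3, s4} → {s0, s1, s3, s4}.
State s2 is not in {s0, s1, s3, s4}.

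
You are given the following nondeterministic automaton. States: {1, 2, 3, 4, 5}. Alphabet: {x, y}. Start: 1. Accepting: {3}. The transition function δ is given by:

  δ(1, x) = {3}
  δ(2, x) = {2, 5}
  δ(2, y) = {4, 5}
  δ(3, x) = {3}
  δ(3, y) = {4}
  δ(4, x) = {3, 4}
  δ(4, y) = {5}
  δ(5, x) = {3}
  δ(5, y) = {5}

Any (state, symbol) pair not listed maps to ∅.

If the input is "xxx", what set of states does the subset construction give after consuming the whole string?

Start in {1}.
Read 'x': 1→{3}; now {3}.
Read 'x': 3→{3}; now {3}.
Read 'x': 3→{3}; now {3}.

{3}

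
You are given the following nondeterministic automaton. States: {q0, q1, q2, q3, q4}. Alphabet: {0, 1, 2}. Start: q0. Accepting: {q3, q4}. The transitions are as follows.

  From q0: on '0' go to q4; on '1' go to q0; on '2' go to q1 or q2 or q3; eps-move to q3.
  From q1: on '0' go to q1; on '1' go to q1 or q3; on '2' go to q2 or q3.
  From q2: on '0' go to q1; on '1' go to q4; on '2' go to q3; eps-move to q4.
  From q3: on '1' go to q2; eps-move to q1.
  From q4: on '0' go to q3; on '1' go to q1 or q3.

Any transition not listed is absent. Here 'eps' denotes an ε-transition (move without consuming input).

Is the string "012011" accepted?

Start: ε-closure({q0}) = {q0, q1, q3}.
Read '0': q0→{q4}, q1→{q1}, q3→∅; now {q1, q4}.
Read '1': q1→{q1, q3}, q4→{q1, q3}; now {q1, q3}.
Read '2': q1→{q2, q3}, q3→∅; union {q2, q3}; ε-closure = {q1, q2, q3, q4}.
Read '0': q1→{q1}, q2→{q1}, q3→∅, q4→{q3}; now {q1, q3}.
Read '1': q1→{q1, q3}, q3→{q2}; union {q1, q2, q3}; ε-closure = {q1, q2, q3, q4}.
Read '1': q1→{q1, q3}, q2→{q4}, q3→{q2}, q4→{q1, q3}; now {q1, q2, q3, q4}.
The final set {q1, q2, q3, q4} contains the accepting states q3, q4.

Yes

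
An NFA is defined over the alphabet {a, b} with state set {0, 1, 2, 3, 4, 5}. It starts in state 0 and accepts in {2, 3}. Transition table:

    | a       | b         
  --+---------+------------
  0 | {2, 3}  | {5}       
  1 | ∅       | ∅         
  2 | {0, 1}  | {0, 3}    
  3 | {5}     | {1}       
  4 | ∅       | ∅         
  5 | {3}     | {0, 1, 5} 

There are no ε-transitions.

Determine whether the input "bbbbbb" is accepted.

Start in {0}.
Read 'b': {0} → {5}.
Read 'b': {5} → {0, 1, 5}.
Read 'b': {0, 1, 5} → {0, 1, 5}.
Read 'b': {0, 1, 5} → {0, 1, 5}.
Read 'b': {0, 1, 5} → {0, 1, 5}.
Read 'b': {0, 1, 5} → {0, 1, 5}.
The final set {0, 1, 5} contains no accepting state.

No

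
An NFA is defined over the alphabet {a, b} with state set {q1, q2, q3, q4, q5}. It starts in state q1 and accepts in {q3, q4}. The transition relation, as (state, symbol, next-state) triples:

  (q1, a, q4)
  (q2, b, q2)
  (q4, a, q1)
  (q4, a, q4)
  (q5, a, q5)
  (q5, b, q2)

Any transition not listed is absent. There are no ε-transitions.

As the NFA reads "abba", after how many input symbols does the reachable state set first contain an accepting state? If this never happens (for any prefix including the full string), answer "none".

Start in {q1}.
Read 'a': {q1} → {q4}.
None of the earlier sets intersect F, but {q4} does.

1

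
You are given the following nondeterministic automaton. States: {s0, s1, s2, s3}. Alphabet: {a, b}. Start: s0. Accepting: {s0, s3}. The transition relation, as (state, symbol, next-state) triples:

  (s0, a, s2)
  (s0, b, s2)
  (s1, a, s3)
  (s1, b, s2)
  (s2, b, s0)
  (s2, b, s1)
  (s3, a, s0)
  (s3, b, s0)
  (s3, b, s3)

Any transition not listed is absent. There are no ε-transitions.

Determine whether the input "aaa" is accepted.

No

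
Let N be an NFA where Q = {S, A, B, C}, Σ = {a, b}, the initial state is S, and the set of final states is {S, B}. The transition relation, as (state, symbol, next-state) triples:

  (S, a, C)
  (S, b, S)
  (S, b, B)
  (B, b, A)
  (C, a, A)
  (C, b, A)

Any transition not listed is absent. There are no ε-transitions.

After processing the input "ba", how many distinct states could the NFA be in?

1

Start in {S}.
Read 'b': S→{S, B}; now {S, B}.
Read 'a': S→{C}, B→∅; now {C}.
That set has 1 state.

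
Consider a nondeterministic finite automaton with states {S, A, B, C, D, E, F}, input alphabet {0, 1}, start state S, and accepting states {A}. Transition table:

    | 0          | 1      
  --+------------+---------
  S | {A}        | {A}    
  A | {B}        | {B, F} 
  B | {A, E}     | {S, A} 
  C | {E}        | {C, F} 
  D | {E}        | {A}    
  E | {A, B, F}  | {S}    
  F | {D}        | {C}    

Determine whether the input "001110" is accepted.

Start in {S}.
Read '0': S→{A}; now {A}.
Read '0': A→{B}; now {B}.
Read '1': B→{S, A}; now {S, A}.
Read '1': S→{A}, A→{B, F}; now {A, B, F}.
Read '1': A→{B, F}, B→{S, A}, F→{C}; now {S, A, B, C, F}.
Read '0': S→{A}, A→{B}, B→{A, E}, C→{E}, F→{D}; now {A, B, D, E}.
The final set {A, B, D, E} contains the accepting state A.

Yes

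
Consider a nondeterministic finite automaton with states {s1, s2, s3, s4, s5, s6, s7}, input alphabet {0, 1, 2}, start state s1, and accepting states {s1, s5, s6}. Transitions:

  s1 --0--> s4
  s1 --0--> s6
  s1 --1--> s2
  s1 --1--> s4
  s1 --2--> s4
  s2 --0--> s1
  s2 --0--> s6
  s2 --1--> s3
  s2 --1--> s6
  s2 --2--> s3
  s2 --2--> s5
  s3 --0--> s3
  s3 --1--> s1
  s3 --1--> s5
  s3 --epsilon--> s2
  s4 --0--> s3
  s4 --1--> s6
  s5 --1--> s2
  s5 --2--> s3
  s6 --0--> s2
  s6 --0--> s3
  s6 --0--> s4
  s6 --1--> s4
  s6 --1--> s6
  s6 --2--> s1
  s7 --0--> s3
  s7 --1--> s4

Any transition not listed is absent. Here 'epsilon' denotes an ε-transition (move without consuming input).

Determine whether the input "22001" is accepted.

No

Start in {s1}.
Read '2': s1→{s4}; now {s4}.
Read '2': s4→∅; now ∅.
The set is empty and remains empty for the remaining 3 symbols.
The final set ∅ contains no accepting state.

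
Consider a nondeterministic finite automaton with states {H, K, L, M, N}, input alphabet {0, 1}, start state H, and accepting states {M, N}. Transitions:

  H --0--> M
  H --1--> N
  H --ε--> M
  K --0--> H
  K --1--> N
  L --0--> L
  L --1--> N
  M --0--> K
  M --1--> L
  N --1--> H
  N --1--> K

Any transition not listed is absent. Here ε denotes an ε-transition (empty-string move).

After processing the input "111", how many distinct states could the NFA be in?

5

Start: ε-closure({H}) = {H, M}.
Read '1': H→{N}, M→{L}; now {L, N}.
Read '1': L→{N}, N→{H, K}; union {H, K, N}; ε-closure = {H, K, M, N}.
Read '1': H→{N}, K→{N}, M→{L}, N→{H, K}; union {H, K, L, N}; ε-closure = {H, K, L, M, N}.
That set has 5 states.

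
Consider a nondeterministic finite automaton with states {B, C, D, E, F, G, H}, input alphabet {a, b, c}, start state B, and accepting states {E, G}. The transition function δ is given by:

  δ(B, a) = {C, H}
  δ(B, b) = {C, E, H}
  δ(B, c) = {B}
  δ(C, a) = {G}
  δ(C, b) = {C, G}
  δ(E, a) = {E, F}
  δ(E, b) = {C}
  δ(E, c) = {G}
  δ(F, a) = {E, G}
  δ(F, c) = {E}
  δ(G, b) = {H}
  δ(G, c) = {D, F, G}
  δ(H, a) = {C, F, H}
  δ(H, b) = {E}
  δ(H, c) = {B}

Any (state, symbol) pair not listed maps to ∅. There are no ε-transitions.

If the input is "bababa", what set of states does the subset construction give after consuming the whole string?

{C, E, F, G, H}

Start in {B}.
Read 'b': {B} → {C, E, H}.
Read 'a': {C, E, H} → {C, E, F, G, H}.
Read 'b': {C, E, F, G, H} → {C, E, G, H}.
Read 'a': {C, E, G, H} → {C, E, F, G, H}.
Read 'b': {C, E, F, G, H} → {C, E, G, H}.
Read 'a': {C, E, G, H} → {C, E, F, G, H}.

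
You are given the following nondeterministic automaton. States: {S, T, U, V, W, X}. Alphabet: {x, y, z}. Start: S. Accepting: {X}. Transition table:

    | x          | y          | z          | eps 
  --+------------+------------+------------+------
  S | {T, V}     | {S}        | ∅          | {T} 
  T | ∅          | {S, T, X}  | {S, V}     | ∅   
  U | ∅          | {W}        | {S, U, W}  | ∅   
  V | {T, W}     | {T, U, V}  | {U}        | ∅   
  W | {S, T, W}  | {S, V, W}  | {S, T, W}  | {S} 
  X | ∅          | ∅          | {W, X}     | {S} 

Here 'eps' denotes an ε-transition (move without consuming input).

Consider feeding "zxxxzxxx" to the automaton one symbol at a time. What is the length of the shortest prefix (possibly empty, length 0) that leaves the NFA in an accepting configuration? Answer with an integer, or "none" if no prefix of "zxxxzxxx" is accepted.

none

Start: ε-closure({S}) = {S, T}.
Read 'z': S→∅, T→{S, V}; union {S, V}; ε-closure = {S, T, V}.
Read 'x': S→{T, V}, T→∅, V→{T, W}; union {T, V, W}; ε-closure = {S, T, V, W}.
Read 'x': S→{T, V}, T→∅, V→{T, W}, W→{S, T, W}; now {S, T, V, W}.
Read 'x': S→{T, V}, T→∅, V→{T, W}, W→{S, T, W}; now {S, T, V, W}.
Read 'z': S→∅, T→{S, V}, V→{U}, W→{S, T, W}; now {S, T, U, V, W}.
Read 'x': S→{T, V}, T→∅, U→∅, V→{T, W}, W→{S, T, W}; now {S, T, V, W}.
Read 'x': S→{T, V}, T→∅, V→{T, W}, W→{S, T, W}; now {S, T, V, W}.
Read 'x': S→{T, V}, T→∅, V→{T, W}, W→{S, T, W}; now {S, T, V, W}.
No reachable set along the way intersects F.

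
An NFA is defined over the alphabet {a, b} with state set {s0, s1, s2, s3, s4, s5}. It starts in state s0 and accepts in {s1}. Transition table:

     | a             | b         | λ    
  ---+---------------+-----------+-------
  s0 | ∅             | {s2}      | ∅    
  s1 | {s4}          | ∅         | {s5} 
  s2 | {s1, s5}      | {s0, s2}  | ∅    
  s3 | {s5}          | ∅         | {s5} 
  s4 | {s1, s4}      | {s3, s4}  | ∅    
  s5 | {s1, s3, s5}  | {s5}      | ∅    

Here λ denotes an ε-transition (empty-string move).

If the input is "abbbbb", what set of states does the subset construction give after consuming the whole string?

∅

Start in {s0}.
Read 'a': {s0} → ∅.
The set is empty and remains empty for the remaining 5 symbols.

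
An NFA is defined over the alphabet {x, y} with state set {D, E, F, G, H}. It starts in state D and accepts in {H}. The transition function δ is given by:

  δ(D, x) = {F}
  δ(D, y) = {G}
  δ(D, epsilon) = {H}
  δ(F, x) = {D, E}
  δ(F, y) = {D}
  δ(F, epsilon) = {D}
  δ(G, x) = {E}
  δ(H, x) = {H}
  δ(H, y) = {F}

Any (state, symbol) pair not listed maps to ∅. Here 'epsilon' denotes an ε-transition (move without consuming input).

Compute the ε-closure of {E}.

Begin with {E}.
No ε-moves leave this set, so the closure equals the set itself.

{E}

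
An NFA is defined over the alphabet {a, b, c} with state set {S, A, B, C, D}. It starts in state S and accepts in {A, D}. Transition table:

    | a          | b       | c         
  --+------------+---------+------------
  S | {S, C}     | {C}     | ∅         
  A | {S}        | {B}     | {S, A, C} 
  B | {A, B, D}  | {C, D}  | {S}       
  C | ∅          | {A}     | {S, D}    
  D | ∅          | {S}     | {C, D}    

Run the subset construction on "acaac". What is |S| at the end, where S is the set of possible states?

Start in {S}.
Read 'a': S→{S, C}; now {S, C}.
Read 'c': S→∅, C→{S, D}; now {S, D}.
Read 'a': S→{S, C}, D→∅; now {S, C}.
Read 'a': S→{S, C}, C→∅; now {S, C}.
Read 'c': S→∅, C→{S, D}; now {S, D}.
That set has 2 states.

2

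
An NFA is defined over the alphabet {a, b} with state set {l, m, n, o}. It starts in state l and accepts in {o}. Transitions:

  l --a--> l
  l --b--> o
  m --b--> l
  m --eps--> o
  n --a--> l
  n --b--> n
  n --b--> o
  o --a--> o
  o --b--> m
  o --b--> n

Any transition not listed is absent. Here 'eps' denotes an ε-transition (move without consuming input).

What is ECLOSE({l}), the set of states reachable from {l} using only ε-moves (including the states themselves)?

{l}

Begin with {l}.
No ε-moves leave this set, so the closure equals the set itself.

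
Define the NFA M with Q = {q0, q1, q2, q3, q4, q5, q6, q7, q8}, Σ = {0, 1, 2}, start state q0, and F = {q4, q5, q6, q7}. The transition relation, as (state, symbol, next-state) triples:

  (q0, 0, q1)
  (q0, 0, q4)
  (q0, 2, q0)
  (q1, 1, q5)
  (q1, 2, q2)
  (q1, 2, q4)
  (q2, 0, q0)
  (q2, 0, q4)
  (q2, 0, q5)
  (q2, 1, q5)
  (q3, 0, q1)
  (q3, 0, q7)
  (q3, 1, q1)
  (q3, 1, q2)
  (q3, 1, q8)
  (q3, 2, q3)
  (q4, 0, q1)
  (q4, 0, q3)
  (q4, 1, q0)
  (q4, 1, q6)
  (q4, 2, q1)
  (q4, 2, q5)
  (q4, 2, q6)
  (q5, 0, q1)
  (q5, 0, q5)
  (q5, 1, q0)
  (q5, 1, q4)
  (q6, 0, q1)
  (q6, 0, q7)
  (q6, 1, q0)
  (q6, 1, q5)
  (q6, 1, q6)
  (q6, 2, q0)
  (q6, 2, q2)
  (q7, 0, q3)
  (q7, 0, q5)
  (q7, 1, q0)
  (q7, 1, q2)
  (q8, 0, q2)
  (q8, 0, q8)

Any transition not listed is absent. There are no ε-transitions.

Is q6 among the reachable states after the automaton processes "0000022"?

Start in {q0}.
Read '0': {q0} → {q1, q4}.
Read '0': {q1, q4} → {q1, q3}.
Read '0': {q1, q3} → {q1, q7}.
Read '0': {q1, q7} → {q3, q5}.
Read '0': {q3, q5} → {q1, q5, q7}.
Read '2': {q1, q5, q7} → {q2, q4}.
Read '2': {q2, q4} → {q1, q5, q6}.
State q6 is in {q1, q5, q6}.

Yes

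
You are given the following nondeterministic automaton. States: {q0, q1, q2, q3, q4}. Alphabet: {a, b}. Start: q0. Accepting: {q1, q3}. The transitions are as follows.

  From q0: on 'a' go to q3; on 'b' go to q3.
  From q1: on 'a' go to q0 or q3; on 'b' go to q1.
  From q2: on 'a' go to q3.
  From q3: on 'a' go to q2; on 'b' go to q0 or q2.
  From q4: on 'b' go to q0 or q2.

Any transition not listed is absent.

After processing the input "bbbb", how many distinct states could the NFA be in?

Start in {q0}.
Read 'b': q0→{q3}; now {q3}.
Read 'b': q3→{q0, q2}; now {q0, q2}.
Read 'b': q0→{q3}, q2→∅; now {q3}.
Read 'b': q3→{q0, q2}; now {q0, q2}.
That set has 2 states.

2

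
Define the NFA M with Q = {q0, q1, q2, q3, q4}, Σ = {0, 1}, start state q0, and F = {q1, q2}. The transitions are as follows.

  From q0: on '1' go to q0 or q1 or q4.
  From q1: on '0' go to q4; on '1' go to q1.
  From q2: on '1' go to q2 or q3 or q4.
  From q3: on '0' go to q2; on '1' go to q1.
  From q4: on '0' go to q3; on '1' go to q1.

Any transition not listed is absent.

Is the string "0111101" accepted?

Start in {q0}.
Read '0': q0→∅; now ∅.
The set is empty and remains empty for the remaining 6 symbols.
The final set ∅ contains no accepting state.

No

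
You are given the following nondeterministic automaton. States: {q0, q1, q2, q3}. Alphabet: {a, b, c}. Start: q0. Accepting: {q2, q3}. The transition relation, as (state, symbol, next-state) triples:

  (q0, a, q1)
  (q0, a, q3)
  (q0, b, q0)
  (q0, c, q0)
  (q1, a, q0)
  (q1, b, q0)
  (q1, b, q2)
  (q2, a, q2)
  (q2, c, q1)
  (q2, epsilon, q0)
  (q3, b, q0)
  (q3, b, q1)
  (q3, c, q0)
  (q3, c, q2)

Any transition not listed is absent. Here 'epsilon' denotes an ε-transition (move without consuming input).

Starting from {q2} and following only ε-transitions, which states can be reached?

{q0, q2}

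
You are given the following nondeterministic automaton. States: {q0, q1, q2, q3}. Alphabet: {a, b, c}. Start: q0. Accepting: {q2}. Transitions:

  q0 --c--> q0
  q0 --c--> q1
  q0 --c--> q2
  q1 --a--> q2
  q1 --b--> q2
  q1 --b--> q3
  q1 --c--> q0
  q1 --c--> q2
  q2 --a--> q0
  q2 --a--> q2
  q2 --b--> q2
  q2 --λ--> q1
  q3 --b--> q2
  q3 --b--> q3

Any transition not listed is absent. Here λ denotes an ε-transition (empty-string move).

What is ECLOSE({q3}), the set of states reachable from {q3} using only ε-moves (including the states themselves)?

Begin with {q3}.
No ε-moves leave this set, so the closure equals the set itself.

{q3}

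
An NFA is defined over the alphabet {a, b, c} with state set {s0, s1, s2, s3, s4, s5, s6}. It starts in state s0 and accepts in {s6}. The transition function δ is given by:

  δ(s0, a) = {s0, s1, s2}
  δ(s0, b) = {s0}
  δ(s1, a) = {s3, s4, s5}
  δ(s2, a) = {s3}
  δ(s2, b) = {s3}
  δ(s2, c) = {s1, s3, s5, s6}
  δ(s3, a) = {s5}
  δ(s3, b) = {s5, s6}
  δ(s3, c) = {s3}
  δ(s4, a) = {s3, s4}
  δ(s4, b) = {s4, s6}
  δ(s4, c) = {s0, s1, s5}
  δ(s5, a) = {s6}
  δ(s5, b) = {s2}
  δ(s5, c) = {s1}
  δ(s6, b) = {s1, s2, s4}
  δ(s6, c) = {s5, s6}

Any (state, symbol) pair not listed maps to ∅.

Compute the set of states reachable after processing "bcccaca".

∅

Start in {s0}.
Read 'b': s0→{s0}; now {s0}.
Read 'c': s0→∅; now ∅.
The set is empty and remains empty for the remaining 5 symbols.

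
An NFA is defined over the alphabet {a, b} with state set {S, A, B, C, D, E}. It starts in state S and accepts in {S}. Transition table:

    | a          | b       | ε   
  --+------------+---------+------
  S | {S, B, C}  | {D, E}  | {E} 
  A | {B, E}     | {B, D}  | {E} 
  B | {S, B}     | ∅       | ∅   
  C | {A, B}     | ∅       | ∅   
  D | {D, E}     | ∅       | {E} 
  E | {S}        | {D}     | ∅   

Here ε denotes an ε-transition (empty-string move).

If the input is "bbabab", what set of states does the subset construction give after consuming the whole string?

{D, E}

Start: ε-closure({S}) = {S, E}.
Read 'b': S→{D, E}, E→{D}; now {D, E}.
Read 'b': D→∅, E→{D}; union {D}; ε-closure = {D, E}.
Read 'a': D→{D, E}, E→{S}; now {S, D, E}.
Read 'b': S→{D, E}, D→∅, E→{D}; now {D, E}.
Read 'a': D→{D, E}, E→{S}; now {S, D, E}.
Read 'b': S→{D, E}, D→∅, E→{D}; now {D, E}.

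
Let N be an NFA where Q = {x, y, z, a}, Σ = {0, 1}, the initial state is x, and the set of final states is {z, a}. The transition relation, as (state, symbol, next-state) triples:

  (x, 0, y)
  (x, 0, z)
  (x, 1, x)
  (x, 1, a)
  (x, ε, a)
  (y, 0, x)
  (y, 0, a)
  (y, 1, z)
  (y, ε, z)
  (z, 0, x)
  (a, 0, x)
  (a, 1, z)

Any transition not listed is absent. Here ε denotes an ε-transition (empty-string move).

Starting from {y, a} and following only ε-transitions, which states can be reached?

{y, z, a}

Begin with {y, a}.
ε-move y → z; add z.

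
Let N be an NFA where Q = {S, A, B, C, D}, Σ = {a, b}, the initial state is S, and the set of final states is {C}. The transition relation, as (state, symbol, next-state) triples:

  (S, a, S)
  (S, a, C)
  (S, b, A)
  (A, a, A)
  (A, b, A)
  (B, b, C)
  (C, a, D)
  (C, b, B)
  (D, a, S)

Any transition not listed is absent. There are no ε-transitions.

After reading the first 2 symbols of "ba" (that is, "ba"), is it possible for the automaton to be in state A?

Yes

Start in {S}.
Read 'b': S→{A}; now {A}.
Read 'a': A→{A}; now {A}.
State A is in {A}.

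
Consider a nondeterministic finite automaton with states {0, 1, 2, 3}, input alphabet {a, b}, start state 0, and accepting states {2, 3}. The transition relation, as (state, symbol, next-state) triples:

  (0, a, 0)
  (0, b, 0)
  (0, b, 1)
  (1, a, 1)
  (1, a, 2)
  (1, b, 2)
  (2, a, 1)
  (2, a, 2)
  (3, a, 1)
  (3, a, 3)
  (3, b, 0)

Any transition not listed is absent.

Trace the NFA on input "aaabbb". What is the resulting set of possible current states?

Start in {0}.
Read 'a': {0} → {0}.
Read 'a': {0} → {0}.
Read 'a': {0} → {0}.
Read 'b': {0} → {0, 1}.
Read 'b': {0, 1} → {0, 1, 2}.
Read 'b': {0, 1, 2} → {0, 1, 2}.

{0, 1, 2}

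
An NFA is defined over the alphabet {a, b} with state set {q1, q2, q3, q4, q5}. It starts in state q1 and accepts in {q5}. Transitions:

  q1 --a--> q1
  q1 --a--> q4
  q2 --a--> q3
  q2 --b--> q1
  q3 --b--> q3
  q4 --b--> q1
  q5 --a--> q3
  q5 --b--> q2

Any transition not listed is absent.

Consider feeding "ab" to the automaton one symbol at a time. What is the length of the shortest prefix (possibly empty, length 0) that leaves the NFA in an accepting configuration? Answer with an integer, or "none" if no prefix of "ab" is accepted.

none

Start in {q1}.
Read 'a': q1→{q1, q4}; now {q1, q4}.
Read 'b': q1→∅, q4→{q1}; now {q1}.
No reachable set along the way intersects F.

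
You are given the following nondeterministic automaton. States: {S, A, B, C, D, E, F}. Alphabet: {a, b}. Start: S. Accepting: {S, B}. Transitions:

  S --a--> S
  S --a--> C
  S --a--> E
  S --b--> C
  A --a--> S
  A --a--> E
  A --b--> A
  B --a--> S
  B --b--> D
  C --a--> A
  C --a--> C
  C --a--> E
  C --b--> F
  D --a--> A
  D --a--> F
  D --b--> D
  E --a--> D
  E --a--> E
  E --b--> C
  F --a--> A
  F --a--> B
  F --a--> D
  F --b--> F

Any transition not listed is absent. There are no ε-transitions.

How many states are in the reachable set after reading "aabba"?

6

Start in {S}.
Read 'a': S→{S, C, E}; now {S, C, E}.
Read 'a': S→{S, C, E}, C→{A, C, E}, E→{D, E}; now {S, A, C, D, E}.
Read 'b': S→{C}, A→{A}, C→{F}, D→{D}, E→{C}; now {A, C, D, F}.
Read 'b': A→{A}, C→{F}, D→{D}, F→{F}; now {A, D, F}.
Read 'a': A→{S, E}, D→{A, F}, F→{A, B, D}; now {S, A, B, D, E, F}.
That set has 6 states.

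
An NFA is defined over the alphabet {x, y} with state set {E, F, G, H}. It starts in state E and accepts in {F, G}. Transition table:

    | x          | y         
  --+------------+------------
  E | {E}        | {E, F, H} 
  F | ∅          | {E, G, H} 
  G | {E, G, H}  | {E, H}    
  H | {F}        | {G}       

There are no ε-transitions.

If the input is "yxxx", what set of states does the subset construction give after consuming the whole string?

Start in {E}.
Read 'y': {E} → {E, F, H}.
Read 'x': {E, F, H} → {E, F}.
Read 'x': {E, F} → {E}.
Read 'x': {E} → {E}.

{E}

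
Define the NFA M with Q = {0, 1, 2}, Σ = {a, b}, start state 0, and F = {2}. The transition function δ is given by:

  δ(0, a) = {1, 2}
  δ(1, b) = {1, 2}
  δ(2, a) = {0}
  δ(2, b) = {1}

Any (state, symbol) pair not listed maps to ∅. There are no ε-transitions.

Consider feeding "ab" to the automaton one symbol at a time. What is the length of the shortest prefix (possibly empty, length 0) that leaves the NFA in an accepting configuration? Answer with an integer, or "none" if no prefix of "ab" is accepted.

1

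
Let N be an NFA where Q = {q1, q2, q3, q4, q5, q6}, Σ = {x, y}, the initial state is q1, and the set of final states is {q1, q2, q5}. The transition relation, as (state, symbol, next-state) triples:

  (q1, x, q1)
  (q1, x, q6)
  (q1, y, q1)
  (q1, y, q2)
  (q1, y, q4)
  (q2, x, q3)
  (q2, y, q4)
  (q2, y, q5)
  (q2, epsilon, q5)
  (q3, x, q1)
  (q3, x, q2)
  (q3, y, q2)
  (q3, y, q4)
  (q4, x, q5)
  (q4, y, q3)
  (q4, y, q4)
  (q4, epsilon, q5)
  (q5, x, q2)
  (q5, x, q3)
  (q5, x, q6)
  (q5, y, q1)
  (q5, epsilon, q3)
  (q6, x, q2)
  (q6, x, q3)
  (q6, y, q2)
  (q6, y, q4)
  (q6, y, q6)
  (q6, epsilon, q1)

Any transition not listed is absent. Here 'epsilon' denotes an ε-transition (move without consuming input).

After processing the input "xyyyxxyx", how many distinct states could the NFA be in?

Start in {q1}.
Read 'x': {q1} → {q1, q6}.
Read 'y': {q1, q6} → {q1, q2, q3, q4, q5, q6}.
Read 'y': {q1, q2, q3, q4, q5, q6} → {q1, q2, q3, q4, q5, q6}.
Read 'y': {q1, q2, q3, q4, q5, q6} → {q1, q2, q3, q4, q5, q6}.
Read 'x': {q1, q2, q3, q4, q5, q6} → {q1, q2, q3, q5, q6}.
Read 'x': {q1, q2, q3, q5, q6} → {q1, q2, q3, q5, q6}.
Read 'y': {q1, q2, q3, q5, q6} → {q1, q2, q3, q4, q5, q6}.
Read 'x': {q1, q2, q3, q4, q5, q6} → {q1, q2, q3, q5, q6}.
That set has 5 states.

5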